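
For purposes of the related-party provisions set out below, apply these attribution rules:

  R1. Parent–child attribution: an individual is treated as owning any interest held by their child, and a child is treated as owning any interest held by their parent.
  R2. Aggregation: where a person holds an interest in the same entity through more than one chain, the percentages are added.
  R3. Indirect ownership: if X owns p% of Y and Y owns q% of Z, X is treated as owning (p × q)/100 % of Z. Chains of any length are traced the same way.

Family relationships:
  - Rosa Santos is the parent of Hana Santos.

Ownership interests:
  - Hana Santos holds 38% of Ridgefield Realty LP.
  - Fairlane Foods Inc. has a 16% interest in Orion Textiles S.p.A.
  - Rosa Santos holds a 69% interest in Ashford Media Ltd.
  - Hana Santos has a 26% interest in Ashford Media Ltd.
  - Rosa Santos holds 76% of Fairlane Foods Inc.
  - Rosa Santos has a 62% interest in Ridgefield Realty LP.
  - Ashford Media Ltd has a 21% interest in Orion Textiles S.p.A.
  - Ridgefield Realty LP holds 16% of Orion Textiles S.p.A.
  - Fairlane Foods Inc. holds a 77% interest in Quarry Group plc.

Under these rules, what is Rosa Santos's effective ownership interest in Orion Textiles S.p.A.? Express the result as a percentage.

48.11%

By parent–child attribution (R1), Rosa Santos is treated as also owning Hana Santos's interest in Ashford Media Ltd, giving 69% + 26% = 95%.
By parent–child attribution (R1), Rosa Santos is treated as also owning Hana Santos's interest in Ridgefield Realty LP, giving 62% + 38% = 100%.
Chain via Ashford Media Ltd (R3): 95% × 21% = 19.95% of Orion Textiles S.p.A.
Chain via Fairlane Foods Inc. (R3): 76% × 16% = 12.16% of Orion Textiles S.p.A.
Chain via Ridgefield Realty LP (R3): 100% × 16% = 16% of Orion Textiles S.p.A.
Aggregating (R2): 19.95% + 12.16% + 16% = 48.11%.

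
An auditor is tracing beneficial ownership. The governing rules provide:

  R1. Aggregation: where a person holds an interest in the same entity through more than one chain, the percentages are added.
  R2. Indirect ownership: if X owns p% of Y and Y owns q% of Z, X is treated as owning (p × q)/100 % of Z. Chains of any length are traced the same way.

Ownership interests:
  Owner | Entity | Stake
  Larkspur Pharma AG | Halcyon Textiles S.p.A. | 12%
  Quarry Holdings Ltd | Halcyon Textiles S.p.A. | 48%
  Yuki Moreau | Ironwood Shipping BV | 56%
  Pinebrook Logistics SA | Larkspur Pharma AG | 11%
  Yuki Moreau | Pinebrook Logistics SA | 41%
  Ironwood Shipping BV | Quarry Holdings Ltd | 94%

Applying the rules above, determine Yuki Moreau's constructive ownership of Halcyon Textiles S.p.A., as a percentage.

25.8084%

Chain via Ironwood Shipping BV → Quarry Holdings Ltd (R2): 56% × 94% × 48% = 25.2672% of Halcyon Textiles S.p.A.
Chain via Pinebrook Logistics SA → Larkspur Pharma AG (R2): 41% × 11% × 12% = 0.5412% of Halcyon Textiles S.p.A.
Aggregating (R1): 25.2672% + 0.5412% = 25.8084%.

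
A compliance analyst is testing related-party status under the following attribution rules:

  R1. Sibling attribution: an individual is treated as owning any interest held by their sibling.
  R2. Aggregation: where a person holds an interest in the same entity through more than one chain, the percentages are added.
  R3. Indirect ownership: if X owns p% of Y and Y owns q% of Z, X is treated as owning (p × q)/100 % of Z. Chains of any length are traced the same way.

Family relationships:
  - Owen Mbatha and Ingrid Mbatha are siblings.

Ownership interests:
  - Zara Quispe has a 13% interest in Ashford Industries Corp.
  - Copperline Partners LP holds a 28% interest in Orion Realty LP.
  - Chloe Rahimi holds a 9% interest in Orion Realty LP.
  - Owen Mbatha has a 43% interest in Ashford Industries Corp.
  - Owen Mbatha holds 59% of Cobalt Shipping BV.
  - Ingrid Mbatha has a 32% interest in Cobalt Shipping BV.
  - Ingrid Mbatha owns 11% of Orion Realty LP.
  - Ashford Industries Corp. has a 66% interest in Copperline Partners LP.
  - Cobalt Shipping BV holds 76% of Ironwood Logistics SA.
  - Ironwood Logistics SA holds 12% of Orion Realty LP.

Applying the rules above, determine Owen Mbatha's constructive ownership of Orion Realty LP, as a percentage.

By sibling attribution (R1), Owen Mbatha is treated as also owning Ingrid Mbatha's interest in Cobalt Shipping BV, giving 59% + 32% = 91%.
By sibling attribution (R1), Owen Mbatha is treated as owning Ingrid Mbatha's 11% interest in Orion Realty LP.
Chain via Cobalt Shipping BV → Ironwood Logistics SA (R3): 91% × 76% × 12% = 8.2992% of Orion Realty LP.
Chain via Ashford Industries Corp. → Copperline Partners LP (R3): 43% × 66% × 28% = 7.9464% of Orion Realty LP.
Direct interest in Orion Realty LP: 11%.
Aggregating (R2): 8.2992% + 7.9464% + 11% = 27.2456%.

27.2456%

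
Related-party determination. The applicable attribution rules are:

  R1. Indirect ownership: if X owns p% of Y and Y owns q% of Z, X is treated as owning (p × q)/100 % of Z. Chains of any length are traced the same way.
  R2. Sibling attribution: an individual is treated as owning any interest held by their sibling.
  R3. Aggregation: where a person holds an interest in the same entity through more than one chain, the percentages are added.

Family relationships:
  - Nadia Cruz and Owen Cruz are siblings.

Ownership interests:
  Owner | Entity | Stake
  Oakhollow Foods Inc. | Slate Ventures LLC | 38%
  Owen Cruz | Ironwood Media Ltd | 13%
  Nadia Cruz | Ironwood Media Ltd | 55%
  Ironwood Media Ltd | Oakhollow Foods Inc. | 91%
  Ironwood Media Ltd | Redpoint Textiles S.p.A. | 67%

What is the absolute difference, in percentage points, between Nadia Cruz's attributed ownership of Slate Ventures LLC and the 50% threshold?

26.4856

By sibling attribution (R2), Nadia Cruz is treated as also owning Owen Cruz's interest in Ironwood Media Ltd, giving 55% + 13% = 68%.
Chain via Ironwood Media Ltd → Oakhollow Foods Inc. (R1): 68% × 91% × 38% = 23.5144% of Slate Ventures LLC.
23.5144% falls short of the 50% threshold by 26.4856 percentage points.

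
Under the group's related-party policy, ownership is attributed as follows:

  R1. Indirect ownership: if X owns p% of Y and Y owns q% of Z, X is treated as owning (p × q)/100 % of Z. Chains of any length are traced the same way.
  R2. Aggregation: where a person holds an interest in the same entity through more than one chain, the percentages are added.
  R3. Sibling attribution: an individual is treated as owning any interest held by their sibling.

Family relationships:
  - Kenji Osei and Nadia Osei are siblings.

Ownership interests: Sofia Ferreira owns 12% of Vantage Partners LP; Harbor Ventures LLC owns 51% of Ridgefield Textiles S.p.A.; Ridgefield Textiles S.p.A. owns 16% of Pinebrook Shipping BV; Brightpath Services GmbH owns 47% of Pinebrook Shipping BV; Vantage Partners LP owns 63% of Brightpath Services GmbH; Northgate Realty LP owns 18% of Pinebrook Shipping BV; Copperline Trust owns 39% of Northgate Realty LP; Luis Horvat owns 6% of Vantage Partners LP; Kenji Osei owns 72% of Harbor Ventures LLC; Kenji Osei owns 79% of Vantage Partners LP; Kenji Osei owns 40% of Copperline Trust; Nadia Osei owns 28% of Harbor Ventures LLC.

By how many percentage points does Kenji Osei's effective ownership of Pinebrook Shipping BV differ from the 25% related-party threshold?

By sibling attribution (R3), Kenji Osei is treated as also owning Nadia Osei's interest in Harbor Ventures LLC, giving 72% + 28% = 100%.
Chain via Copperline Trust → Northgate Realty LP (R1): 40% × 39% × 18% = 2.808% of Pinebrook Shipping BV.
Chain via Vantage Partners LP → Brightpath Services GmbH (R1): 79% × 63% × 47% = 23.3919% of Pinebrook Shipping BV.
Chain via Harbor Ventures LLC → Ridgefield Textiles S.p.A. (R1): 100% × 51% × 16% = 8.16% of Pinebrook Shipping BV.
Aggregating (R2): 2.808% + 23.3919% + 8.16% = 34.3599%.
34.3599% exceeds the 25% threshold by 9.3599 percentage points.

9.3599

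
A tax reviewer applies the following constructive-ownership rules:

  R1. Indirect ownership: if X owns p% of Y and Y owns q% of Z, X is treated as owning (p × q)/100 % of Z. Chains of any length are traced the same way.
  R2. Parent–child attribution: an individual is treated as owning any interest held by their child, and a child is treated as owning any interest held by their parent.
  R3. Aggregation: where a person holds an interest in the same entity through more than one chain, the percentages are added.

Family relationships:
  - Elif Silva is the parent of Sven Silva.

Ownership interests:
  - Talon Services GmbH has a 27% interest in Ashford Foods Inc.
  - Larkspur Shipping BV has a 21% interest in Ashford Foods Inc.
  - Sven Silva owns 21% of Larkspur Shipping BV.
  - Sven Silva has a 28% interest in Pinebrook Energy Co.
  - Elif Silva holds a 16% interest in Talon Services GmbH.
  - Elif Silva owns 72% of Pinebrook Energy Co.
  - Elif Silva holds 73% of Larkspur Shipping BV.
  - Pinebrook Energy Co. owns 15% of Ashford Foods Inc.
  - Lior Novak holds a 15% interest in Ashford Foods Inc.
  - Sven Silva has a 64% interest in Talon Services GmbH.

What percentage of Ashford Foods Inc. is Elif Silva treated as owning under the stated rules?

By parent–child attribution (R2), Elif Silva is treated as also owning Sven Silva's interest in Talon Services GmbH, giving 16% + 64% = 80%.
By parent–child attribution (R2), Elif Silva is treated as also owning Sven Silva's interest in Pinebrook Energy Co, giving 72% + 28% = 100%.
By parent–child attribution (R2), Elif Silva is treated as also owning Sven Silva's interest in Larkspur Shipping BV, giving 73% + 21% = 94%.
Chain via Talon Services GmbH (R1): 80% × 27% = 21.6% of Ashford Foods Inc.
Chain via Pinebrook Energy Co. (R1): 100% × 15% = 15% of Ashford Foods Inc.
Chain via Larkspur Shipping BV (R1): 94% × 21% = 19.74% of Ashford Foods Inc.
Aggregating (R3): 21.6% + 15% + 19.74% = 56.34%.

56.34%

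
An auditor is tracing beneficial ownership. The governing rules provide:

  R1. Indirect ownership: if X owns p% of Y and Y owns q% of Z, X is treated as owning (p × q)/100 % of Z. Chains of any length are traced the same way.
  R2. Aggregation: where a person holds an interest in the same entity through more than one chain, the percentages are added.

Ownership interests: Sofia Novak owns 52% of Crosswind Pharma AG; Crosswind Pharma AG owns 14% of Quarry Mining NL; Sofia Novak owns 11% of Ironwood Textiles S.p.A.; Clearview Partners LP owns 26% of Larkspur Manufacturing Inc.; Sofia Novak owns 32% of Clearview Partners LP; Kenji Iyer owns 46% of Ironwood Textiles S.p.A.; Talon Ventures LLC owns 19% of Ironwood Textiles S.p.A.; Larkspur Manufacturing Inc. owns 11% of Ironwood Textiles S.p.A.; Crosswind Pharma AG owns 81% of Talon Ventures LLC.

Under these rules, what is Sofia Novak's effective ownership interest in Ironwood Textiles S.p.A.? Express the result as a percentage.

19.918%

Chain via Clearview Partners LP → Larkspur Manufacturing Inc. (R1): 32% × 26% × 11% = 0.9152% of Ironwood Textiles S.p.A.
Chain via Crosswind Pharma AG → Talon Ventures LLC (R1): 52% × 81% × 19% = 8.0028% of Ironwood Textiles S.p.A.
Direct interest in Ironwood Textiles S.p.A: 11%.
Aggregating (R2): 0.9152% + 8.0028% + 11% = 19.918%.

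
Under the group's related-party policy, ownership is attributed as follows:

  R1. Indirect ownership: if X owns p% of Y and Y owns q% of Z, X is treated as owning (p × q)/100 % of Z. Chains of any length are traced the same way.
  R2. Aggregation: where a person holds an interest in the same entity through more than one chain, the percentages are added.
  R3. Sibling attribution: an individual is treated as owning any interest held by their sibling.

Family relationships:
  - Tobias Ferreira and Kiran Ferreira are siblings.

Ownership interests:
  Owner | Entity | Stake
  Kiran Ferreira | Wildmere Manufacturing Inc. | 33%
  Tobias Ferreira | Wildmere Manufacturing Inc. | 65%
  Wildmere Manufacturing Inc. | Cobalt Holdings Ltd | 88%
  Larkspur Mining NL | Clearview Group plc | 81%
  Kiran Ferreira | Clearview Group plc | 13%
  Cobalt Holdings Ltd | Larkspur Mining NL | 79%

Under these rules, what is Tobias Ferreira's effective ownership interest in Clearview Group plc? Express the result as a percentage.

68.184976%

By sibling attribution (R3), Tobias Ferreira is treated as also owning Kiran Ferreira's interest in Wildmere Manufacturing Inc, giving 65% + 33% = 98%.
By sibling attribution (R3), Tobias Ferreira is treated as owning Kiran Ferreira's 13% interest in Clearview Group plc.
Chain via Wildmere Manufacturing Inc. → Cobalt Holdings Ltd → Larkspur Mining NL (R1): 98% × 88% × 79% × 81% = 55.184976% of Clearview Group plc.
Direct interest in Clearview Group plc: 13%.
Aggregating (R2): 55.184976% + 13% = 68.184976%.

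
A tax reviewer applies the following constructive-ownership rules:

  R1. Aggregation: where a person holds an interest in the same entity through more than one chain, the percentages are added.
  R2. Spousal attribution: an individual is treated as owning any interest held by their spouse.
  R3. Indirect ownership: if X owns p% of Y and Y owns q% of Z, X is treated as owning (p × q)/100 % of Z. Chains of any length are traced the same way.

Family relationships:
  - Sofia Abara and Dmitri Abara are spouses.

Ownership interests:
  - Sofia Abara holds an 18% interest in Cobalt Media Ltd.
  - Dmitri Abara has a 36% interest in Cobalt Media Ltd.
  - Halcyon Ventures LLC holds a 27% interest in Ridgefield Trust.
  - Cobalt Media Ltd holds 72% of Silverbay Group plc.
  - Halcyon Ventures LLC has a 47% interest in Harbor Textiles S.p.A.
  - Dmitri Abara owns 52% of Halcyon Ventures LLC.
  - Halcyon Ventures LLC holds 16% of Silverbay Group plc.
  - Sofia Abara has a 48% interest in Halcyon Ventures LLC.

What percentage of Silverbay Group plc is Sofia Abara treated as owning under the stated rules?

By spousal attribution (R2), Sofia Abara is treated as also owning Dmitri Abara's interest in Halcyon Ventures LLC, giving 48% + 52% = 100%.
By spousal attribution (R2), Sofia Abara is treated as also owning Dmitri Abara's interest in Cobalt Media Ltd, giving 18% + 36% = 54%.
Chain via Halcyon Ventures LLC (R3): 100% × 16% = 16% of Silverbay Group plc.
Chain via Cobalt Media Ltd (R3): 54% × 72% = 38.88% of Silverbay Group plc.
Aggregating (R1): 16% + 38.88% = 54.88%.

54.88%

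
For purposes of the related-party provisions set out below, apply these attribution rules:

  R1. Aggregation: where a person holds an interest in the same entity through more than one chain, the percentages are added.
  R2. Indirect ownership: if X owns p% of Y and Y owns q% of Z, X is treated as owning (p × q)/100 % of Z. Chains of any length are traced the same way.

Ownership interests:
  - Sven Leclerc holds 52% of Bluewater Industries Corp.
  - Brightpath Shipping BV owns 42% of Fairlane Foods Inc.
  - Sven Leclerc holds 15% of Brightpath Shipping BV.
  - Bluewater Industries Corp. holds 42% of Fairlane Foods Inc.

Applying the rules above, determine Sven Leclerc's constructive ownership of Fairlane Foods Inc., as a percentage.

28.14%

Chain via Bluewater Industries Corp. (R2): 52% × 42% = 21.84% of Fairlane Foods Inc.
Chain via Brightpath Shipping BV (R2): 15% × 42% = 6.3% of Fairlane Foods Inc.
Aggregating (R1): 21.84% + 6.3% = 28.14%.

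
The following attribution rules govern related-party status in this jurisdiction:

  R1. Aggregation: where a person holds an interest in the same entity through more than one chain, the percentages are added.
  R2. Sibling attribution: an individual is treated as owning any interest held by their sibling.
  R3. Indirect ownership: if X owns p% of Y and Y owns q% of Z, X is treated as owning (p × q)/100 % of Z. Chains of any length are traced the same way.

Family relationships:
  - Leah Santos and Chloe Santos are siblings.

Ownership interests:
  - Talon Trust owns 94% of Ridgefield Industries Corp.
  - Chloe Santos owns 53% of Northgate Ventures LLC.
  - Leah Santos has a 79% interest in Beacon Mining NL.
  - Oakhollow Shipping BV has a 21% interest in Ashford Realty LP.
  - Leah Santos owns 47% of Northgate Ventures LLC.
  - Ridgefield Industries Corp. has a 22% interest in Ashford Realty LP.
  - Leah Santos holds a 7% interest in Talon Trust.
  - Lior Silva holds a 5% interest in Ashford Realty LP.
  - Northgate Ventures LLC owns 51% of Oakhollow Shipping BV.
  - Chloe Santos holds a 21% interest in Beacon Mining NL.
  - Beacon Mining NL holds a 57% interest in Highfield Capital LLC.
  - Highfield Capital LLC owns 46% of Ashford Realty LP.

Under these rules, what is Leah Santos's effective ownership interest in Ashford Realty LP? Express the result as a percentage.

By sibling attribution (R2), Leah Santos is treated as also owning Chloe Santos's interest in Beacon Mining NL, giving 79% + 21% = 100%.
By sibling attribution (R2), Leah Santos is treated as also owning Chloe Santos's interest in Northgate Ventures LLC, giving 47% + 53% = 100%.
Chain via Talon Trust → Ridgefield Industries Corp. (R3): 7% × 94% × 22% = 1.4476% of Ashford Realty LP.
Chain via Beacon Mining NL → Highfield Capital LLC (R3): 100% × 57% × 46% = 26.22% of Ashford Realty LP.
Chain via Northgate Ventures LLC → Oakhollow Shipping BV (R3): 100% × 51% × 21% = 10.71% of Ashford Realty LP.
Aggregating (R1): 1.4476% + 26.22% + 10.71% = 38.3776%.

38.3776%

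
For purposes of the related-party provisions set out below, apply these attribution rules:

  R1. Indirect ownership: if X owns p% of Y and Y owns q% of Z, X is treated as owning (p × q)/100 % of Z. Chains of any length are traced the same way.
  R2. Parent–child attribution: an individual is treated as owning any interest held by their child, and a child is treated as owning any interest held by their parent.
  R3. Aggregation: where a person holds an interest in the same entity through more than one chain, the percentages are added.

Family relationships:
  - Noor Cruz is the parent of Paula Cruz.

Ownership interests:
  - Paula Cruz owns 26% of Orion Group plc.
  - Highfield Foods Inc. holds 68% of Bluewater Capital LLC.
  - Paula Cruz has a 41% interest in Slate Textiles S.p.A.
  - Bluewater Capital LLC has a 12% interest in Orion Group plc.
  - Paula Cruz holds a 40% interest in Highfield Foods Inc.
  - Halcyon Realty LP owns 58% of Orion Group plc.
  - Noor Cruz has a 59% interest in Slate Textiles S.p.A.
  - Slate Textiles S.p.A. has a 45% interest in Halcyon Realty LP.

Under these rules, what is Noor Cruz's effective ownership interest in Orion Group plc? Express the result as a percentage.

55.364%

By parent–child attribution (R2), Noor Cruz is treated as also owning Paula Cruz's interest in Slate Textiles S.p.A, giving 59% + 41% = 100%.
By parent–child attribution (R2), Noor Cruz is treated as owning Paula Cruz's 40% interest in Highfield Foods Inc.
By parent–child attribution (R2), Noor Cruz is treated as owning Paula Cruz's 26% interest in Orion Group plc.
Chain via Slate Textiles S.p.A. → Halcyon Realty LP (R1): 100% × 45% × 58% = 26.1% of Orion Group plc.
Chain via Highfield Foods Inc. → Bluewater Capital LLC (R1): 40% × 68% × 12% = 3.264% of Orion Group plc.
Direct interest in Orion Group plc: 26%.
Aggregating (R3): 26.1% + 3.264% + 26% = 55.364%.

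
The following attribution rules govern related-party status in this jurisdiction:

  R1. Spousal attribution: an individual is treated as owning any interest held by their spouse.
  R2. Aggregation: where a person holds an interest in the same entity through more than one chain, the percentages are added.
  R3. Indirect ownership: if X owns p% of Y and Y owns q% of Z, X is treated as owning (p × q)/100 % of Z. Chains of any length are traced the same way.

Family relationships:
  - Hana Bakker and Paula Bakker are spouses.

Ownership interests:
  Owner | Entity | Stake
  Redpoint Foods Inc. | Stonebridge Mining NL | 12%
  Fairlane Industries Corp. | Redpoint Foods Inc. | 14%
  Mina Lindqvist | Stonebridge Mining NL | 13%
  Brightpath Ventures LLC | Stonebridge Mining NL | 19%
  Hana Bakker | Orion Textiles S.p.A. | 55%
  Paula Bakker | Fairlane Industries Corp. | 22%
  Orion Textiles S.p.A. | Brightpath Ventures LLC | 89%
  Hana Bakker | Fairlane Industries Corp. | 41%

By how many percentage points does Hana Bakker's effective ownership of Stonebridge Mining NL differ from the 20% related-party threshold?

9.6411

By spousal attribution (R1), Hana Bakker is treated as also owning Paula Bakker's interest in Fairlane Industries Corp, giving 41% + 22% = 63%.
Chain via Fairlane Industries Corp. → Redpoint Foods Inc. (R3): 63% × 14% × 12% = 1.0584% of Stonebridge Mining NL.
Chain via Orion Textiles S.p.A. → Brightpath Ventures LLC (R3): 55% × 89% × 19% = 9.3005% of Stonebridge Mining NL.
Aggregating (R2): 1.0584% + 9.3005% = 10.3589%.
10.3589% falls short of the 20% threshold by 9.6411 percentage points.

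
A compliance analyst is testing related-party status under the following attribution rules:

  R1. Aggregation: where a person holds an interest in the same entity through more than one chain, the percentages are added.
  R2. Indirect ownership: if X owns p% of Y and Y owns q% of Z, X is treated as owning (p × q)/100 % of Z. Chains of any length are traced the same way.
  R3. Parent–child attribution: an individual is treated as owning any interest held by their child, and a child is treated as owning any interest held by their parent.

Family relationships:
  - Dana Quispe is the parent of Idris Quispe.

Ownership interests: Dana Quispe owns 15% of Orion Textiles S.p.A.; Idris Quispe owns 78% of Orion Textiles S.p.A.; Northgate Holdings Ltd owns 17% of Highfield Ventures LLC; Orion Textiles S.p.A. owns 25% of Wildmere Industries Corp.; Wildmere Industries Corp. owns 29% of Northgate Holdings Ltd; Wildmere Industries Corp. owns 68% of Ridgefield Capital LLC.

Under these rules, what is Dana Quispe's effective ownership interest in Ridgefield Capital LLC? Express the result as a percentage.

By parent–child attribution (R3), Dana Quispe is treated as also owning Idris Quispe's interest in Orion Textiles S.p.A, giving 15% + 78% = 93%.
Chain via Orion Textiles S.p.A. → Wildmere Industries Corp. (R2): 93% × 25% × 68% = 15.81% of Ridgefield Capital LLC.

15.81%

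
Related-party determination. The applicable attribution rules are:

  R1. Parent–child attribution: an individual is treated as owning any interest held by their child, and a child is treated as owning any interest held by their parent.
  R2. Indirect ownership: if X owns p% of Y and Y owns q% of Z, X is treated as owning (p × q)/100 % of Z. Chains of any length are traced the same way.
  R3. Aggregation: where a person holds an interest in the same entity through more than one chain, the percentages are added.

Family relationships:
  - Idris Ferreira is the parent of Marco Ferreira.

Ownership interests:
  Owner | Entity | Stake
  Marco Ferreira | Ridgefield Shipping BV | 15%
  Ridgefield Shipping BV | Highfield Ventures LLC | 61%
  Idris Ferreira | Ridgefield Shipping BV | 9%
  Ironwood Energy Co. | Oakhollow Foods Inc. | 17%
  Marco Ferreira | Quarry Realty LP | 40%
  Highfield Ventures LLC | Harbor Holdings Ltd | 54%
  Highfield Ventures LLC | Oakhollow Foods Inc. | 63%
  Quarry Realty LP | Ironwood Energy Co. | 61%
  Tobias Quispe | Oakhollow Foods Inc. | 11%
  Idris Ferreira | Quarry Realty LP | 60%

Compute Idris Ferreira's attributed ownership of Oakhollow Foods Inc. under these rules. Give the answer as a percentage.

19.5932%

By parent–child attribution (R1), Idris Ferreira is treated as also owning Marco Ferreira's interest in Quarry Realty LP, giving 60% + 40% = 100%.
By parent–child attribution (R1), Idris Ferreira is treated as also owning Marco Ferreira's interest in Ridgefield Shipping BV, giving 9% + 15% = 24%.
Chain via Quarry Realty LP → Ironwood Energy Co. (R2): 100% × 61% × 17% = 10.37% of Oakhollow Foods Inc.
Chain via Ridgefield Shipping BV → Highfield Ventures LLC (R2): 24% × 61% × 63% = 9.2232% of Oakhollow Foods Inc.
Aggregating (R3): 10.37% + 9.2232% = 19.5932%.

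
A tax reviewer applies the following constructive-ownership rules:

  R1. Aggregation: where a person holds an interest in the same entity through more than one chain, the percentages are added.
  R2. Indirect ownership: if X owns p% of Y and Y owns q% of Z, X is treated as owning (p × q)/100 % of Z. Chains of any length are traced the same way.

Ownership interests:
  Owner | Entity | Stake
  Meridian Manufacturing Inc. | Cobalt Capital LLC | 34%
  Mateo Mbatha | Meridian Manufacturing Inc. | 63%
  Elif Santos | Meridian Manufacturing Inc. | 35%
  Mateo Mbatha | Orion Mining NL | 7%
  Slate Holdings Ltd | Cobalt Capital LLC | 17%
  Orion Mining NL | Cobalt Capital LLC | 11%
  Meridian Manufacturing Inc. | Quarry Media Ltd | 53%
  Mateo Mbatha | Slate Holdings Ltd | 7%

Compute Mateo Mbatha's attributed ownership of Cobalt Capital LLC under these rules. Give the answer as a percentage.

Chain via Orion Mining NL (R2): 7% × 11% = 0.77% of Cobalt Capital LLC.
Chain via Meridian Manufacturing Inc. (R2): 63% × 34% = 21.42% of Cobalt Capital LLC.
Chain via Slate Holdings Ltd (R2): 7% × 17% = 1.19% of Cobalt Capital LLC.
Aggregating (R1): 0.77% + 21.42% + 1.19% = 23.38%.

23.38%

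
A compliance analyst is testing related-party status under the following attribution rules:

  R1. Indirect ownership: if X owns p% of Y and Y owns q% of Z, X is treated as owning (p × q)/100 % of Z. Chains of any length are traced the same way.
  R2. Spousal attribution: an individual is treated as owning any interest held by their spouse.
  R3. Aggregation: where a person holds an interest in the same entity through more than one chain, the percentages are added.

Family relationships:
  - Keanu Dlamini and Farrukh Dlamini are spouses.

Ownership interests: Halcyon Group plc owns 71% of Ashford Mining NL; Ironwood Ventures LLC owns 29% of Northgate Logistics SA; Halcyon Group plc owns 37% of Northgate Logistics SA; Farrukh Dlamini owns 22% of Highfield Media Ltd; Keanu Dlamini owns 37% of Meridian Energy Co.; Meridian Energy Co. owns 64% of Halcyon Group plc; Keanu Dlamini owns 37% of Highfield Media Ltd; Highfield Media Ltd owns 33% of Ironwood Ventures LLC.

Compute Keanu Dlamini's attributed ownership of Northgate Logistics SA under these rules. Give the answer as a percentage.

14.4079%

By spousal attribution (R2), Keanu Dlamini is treated as also owning Farrukh Dlamini's interest in Highfield Media Ltd, giving 37% + 22% = 59%.
Chain via Meridian Energy Co. → Halcyon Group plc (R1): 37% × 64% × 37% = 8.7616% of Northgate Logistics SA.
Chain via Highfield Media Ltd → Ironwood Ventures LLC (R1): 59% × 33% × 29% = 5.6463% of Northgate Logistics SA.
Aggregating (R3): 8.7616% + 5.6463% = 14.4079%.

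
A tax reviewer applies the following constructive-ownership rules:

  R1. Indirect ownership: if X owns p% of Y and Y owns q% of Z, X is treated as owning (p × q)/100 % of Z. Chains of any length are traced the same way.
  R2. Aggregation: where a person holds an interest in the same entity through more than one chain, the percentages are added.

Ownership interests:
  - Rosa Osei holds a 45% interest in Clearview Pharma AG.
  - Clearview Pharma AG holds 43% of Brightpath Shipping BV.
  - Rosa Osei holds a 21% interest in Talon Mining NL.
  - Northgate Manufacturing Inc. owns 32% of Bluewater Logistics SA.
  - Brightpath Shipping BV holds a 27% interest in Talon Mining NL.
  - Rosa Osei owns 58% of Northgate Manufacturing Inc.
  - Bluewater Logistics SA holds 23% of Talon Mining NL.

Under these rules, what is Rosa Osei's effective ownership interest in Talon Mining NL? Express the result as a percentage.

Chain via Northgate Manufacturing Inc. → Bluewater Logistics SA (R1): 58% × 32% × 23% = 4.2688% of Talon Mining NL.
Chain via Clearview Pharma AG → Brightpath Shipping BV (R1): 45% × 43% × 27% = 5.2245% of Talon Mining NL.
Direct interest in Talon Mining NL: 21%.
Aggregating (R2): 4.2688% + 5.2245% + 21% = 30.4933%.

30.4933%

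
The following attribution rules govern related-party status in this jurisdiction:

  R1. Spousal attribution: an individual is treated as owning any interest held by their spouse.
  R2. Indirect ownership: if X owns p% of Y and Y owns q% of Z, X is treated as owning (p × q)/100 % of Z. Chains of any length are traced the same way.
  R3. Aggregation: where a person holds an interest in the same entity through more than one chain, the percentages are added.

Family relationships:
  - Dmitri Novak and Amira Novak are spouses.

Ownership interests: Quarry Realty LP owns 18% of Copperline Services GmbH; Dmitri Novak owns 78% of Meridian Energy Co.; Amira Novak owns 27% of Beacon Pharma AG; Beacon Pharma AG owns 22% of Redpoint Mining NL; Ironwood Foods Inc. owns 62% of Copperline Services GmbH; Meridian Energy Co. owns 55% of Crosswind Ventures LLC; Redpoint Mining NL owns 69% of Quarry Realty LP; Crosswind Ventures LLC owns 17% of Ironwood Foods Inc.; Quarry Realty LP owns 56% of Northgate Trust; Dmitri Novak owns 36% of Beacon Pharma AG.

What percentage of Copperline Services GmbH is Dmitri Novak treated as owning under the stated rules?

6.243072%

By spousal attribution (R1), Dmitri Novak is treated as also owning Amira Novak's interest in Beacon Pharma AG, giving 36% + 27% = 63%.
Chain via Beacon Pharma AG → Redpoint Mining NL → Quarry Realty LP (R2): 63% × 22% × 69% × 18% = 1.721412% of Copperline Services GmbH.
Chain via Meridian Energy Co. → Crosswind Ventures LLC → Ironwood Foods Inc. (R2): 78% × 55% × 17% × 62% = 4.52166% of Copperline Services GmbH.
Aggregating (R3): 1.721412% + 4.52166% = 6.243072%.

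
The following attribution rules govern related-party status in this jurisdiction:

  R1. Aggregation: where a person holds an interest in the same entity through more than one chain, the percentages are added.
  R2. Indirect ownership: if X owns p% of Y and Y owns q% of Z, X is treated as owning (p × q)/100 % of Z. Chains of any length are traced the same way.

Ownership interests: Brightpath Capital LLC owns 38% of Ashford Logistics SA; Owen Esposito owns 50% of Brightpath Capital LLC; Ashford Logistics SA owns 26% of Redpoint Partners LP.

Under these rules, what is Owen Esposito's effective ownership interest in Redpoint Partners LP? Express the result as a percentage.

4.94%

Chain via Brightpath Capital LLC → Ashford Logistics SA (R2): 50% × 38% × 26% = 4.94% of Redpoint Partners LP.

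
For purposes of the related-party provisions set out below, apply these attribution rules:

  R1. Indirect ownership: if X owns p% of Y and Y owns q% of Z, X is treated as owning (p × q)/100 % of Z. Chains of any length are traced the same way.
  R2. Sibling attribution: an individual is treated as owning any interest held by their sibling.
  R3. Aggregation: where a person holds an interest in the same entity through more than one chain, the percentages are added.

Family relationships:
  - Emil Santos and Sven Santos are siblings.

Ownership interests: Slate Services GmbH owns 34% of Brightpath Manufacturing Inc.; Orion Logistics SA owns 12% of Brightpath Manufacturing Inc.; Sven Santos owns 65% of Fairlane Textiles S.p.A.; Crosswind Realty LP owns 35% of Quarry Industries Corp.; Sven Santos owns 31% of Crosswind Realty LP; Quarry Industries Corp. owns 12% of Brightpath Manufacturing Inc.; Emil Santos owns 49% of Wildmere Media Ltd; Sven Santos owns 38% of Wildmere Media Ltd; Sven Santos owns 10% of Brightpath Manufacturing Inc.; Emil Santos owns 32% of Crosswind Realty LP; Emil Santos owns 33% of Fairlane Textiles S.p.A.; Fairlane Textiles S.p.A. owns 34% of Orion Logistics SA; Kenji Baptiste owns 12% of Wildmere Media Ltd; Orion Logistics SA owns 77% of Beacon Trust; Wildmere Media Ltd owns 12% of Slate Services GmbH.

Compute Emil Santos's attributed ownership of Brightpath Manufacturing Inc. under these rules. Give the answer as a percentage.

20.194%

By sibling attribution (R2), Emil Santos is treated as also owning Sven Santos's interest in Wildmere Media Ltd, giving 49% + 38% = 87%.
By sibling attribution (R2), Emil Santos is treated as also owning Sven Santos's interest in Crosswind Realty LP, giving 32% + 31% = 63%.
By sibling attribution (R2), Emil Santos is treated as also owning Sven Santos's interest in Fairlane Textiles S.p.A, giving 33% + 65% = 98%.
By sibling attribution (R2), Emil Santos is treated as owning Sven Santos's 10% interest in Brightpath Manufacturing Inc.
Chain via Wildmere Media Ltd → Slate Services GmbH (R1): 87% × 12% × 34% = 3.5496% of Brightpath Manufacturing Inc.
Chain via Crosswind Realty LP → Quarry Industries Corp. (R1): 63% × 35% × 12% = 2.646% of Brightpath Manufacturing Inc.
Chain via Fairlane Textiles S.p.A. → Orion Logistics SA (R1): 98% × 34% × 12% = 3.9984% of Brightpath Manufacturing Inc.
Direct interest in Brightpath Manufacturing Inc: 10%.
Aggregating (R3): 3.5496% + 2.646% + 3.9984% + 10% = 20.194%.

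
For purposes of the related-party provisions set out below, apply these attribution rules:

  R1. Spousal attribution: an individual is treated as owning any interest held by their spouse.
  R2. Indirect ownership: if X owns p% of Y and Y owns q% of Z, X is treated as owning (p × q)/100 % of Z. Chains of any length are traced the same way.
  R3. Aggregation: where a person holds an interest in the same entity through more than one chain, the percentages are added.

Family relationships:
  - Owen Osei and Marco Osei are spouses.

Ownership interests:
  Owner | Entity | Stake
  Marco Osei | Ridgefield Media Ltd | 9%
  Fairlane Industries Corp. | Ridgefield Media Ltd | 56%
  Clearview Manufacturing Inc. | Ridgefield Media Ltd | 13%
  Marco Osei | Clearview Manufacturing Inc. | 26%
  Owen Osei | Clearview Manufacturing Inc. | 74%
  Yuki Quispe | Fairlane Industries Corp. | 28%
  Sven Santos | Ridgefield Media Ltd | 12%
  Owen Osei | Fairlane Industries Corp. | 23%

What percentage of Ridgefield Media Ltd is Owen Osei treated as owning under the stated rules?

34.88%

By spousal attribution (R1), Owen Osei is treated as also owning Marco Osei's interest in Clearview Manufacturing Inc, giving 74% + 26% = 100%.
By spousal attribution (R1), Owen Osei is treated as owning Marco Osei's 9% interest in Ridgefield Media Ltd.
Chain via Clearview Manufacturing Inc. (R2): 100% × 13% = 13% of Ridgefield Media Ltd.
Chain via Fairlane Industries Corp. (R2): 23% × 56% = 12.88% of Ridgefield Media Ltd.
Direct interest in Ridgefield Media Ltd: 9%.
Aggregating (R3): 13% + 12.88% + 9% = 34.88%.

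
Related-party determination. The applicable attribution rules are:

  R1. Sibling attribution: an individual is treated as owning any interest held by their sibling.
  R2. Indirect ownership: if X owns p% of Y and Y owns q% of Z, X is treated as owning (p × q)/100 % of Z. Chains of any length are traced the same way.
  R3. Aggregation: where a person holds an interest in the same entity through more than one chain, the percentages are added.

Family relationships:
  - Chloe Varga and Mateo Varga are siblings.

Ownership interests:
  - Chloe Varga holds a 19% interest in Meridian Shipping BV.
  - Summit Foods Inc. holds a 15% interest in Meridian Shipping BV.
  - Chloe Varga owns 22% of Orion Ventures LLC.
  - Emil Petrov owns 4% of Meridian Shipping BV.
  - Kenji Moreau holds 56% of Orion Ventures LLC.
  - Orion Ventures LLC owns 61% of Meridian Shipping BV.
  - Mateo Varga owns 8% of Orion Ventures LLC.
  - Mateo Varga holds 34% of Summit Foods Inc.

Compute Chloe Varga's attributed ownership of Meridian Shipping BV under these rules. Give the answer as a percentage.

42.4%

By sibling attribution (R1), Chloe Varga is treated as also owning Mateo Varga's interest in Orion Ventures LLC, giving 22% + 8% = 30%.
By sibling attribution (R1), Chloe Varga is treated as owning Mateo Varga's 34% interest in Summit Foods Inc.
Chain via Orion Ventures LLC (R2): 30% × 61% = 18.3% of Meridian Shipping BV.
Direct interest in Meridian Shipping BV: 19%.
Chain via Summit Foods Inc. (R2): 34% × 15% = 5.1% of Meridian Shipping BV.
Aggregating (R3): 18.3% + 19% + 5.1% = 42.4%.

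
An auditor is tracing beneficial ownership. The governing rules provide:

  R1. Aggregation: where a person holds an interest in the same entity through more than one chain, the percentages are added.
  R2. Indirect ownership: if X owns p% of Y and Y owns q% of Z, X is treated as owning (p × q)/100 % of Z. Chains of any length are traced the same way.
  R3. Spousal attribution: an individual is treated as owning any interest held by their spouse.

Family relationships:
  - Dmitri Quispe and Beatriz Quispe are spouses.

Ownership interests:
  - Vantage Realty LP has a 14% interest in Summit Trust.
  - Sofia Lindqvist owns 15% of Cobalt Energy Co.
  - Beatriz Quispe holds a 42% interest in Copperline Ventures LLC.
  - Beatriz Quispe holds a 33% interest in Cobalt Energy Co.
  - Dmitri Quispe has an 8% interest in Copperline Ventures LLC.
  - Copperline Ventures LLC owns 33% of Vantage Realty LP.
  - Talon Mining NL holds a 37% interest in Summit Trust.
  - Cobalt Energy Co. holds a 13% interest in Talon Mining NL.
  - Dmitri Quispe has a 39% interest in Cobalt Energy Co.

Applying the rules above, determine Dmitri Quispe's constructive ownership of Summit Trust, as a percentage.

5.7732%

By spousal attribution (R3), Dmitri Quispe is treated as also owning Beatriz Quispe's interest in Copperline Ventures LLC, giving 8% + 42% = 50%.
By spousal attribution (R3), Dmitri Quispe is treated as also owning Beatriz Quispe's interest in Cobalt Energy Co, giving 39% + 33% = 72%.
Chain via Copperline Ventures LLC → Vantage Realty LP (R2): 50% × 33% × 14% = 2.31% of Summit Trust.
Chain via Cobalt Energy Co. → Talon Mining NL (R2): 72% × 13% × 37% = 3.4632% of Summit Trust.
Aggregating (R1): 2.31% + 3.4632% = 5.7732%.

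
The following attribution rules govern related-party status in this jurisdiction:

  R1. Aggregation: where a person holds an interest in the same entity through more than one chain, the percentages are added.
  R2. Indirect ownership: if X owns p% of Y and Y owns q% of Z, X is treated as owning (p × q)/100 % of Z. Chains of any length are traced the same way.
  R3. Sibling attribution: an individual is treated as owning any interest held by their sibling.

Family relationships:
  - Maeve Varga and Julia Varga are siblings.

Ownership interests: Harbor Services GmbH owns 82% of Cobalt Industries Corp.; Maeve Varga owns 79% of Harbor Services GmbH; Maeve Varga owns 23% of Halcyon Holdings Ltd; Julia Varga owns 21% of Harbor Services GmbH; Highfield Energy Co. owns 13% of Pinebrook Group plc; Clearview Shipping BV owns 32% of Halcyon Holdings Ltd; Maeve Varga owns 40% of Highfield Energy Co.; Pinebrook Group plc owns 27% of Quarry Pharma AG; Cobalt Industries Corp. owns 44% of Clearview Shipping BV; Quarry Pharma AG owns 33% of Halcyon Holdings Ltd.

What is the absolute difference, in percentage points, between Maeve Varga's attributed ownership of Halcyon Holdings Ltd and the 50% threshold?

By sibling attribution (R3), Maeve Varga is treated as also owning Julia Varga's interest in Harbor Services GmbH, giving 79% + 21% = 100%.
Chain via Harbor Services GmbH → Cobalt Industries Corp. → Clearview Shipping BV (R2): 100% × 82% × 44% × 32% = 11.5456% of Halcyon Holdings Ltd.
Chain via Highfield Energy Co. → Pinebrook Group plc → Quarry Pharma AG (R2): 40% × 13% × 27% × 33% = 0.46332% of Halcyon Holdings Ltd.
Direct interest in Halcyon Holdings Ltd: 23%.
Aggregating (R1): 11.5456% + 0.46332% + 23% = 35.00892%.
35.00892% falls short of the 50% threshold by 14.99108 percentage points.

14.99108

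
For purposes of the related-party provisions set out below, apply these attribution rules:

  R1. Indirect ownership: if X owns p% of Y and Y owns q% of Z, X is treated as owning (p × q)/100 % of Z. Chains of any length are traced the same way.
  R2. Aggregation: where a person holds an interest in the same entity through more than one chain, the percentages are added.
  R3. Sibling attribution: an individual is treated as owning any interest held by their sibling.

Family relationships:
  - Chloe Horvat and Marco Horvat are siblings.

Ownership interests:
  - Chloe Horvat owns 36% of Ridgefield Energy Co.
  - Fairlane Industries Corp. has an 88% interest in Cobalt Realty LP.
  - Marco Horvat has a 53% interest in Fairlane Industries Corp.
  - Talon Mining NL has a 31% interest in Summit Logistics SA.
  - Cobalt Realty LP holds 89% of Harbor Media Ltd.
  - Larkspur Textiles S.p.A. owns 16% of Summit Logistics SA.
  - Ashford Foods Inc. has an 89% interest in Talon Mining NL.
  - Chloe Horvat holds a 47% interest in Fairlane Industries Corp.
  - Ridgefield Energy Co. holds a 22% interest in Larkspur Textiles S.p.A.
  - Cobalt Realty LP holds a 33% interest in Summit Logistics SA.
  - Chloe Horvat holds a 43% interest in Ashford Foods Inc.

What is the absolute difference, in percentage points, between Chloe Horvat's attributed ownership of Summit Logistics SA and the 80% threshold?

37.8291

By sibling attribution (R3), Chloe Horvat is treated as also owning Marco Horvat's interest in Fairlane Industries Corp, giving 47% + 53% = 100%.
Chain via Fairlane Industries Corp. → Cobalt Realty LP (R1): 100% × 88% × 33% = 29.04% of Summit Logistics SA.
Chain via Ridgefield Energy Co. → Larkspur Textiles S.p.A. (R1): 36% × 22% × 16% = 1.2672% of Summit Logistics SA.
Chain via Ashford Foods Inc. → Talon Mining NL (R1): 43% × 89% × 31% = 11.8637% of Summit Logistics SA.
Aggregating (R2): 29.04% + 1.2672% + 11.8637% = 42.1709%.
42.1709% falls short of the 80% threshold by 37.8291 percentage points.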